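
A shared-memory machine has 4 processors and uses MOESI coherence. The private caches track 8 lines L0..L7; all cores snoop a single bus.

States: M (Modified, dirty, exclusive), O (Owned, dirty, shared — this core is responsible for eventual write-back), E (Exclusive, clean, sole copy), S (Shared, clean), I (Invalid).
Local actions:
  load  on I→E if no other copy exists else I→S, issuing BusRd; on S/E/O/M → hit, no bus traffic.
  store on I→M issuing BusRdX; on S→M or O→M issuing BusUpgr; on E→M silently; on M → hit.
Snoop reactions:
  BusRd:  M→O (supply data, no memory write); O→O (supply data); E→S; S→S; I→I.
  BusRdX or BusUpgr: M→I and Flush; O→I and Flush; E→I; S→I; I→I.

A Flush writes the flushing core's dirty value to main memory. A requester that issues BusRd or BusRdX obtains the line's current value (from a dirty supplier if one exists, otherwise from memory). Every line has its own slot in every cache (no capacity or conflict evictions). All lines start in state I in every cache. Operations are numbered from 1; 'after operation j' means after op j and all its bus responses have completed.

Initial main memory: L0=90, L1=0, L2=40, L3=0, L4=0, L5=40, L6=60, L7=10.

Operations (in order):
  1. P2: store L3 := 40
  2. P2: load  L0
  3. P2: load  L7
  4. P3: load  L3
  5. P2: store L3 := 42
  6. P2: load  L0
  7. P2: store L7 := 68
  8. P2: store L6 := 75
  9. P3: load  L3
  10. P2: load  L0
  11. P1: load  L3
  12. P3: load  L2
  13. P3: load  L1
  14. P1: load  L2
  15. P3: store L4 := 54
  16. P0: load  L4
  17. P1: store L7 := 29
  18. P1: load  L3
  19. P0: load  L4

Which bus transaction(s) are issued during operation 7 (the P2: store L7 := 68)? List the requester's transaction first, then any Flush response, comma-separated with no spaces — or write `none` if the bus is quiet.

bus = none

  op1 P2: store L3 := 40 → I/I/M/I on L3; bus BusRdX; mem=0
  op2 P2: load  L0 → I/I/E/I on L0; bus BusRd; mem=90
  op3 P2: load  L7 → I/I/E/I on L7; bus BusRd; mem=10
  op4 P3: load  L3 → I/I/O/S on L3; bus BusRd; mem=0
  op5 P2: store L3 := 42 → I/I/M/I on L3; bus BusUpgr; mem=0
  op6 P2: load  L0 → I/I/E/I on L0; bus (none); mem=90
  op7 P2: store L7 := 68 → I/I/M/I on L7; bus (none); mem=10
  op8 P2: store L6 := 75 → I/I/M/I on L6; bus BusRdX; mem=60
  op9 P3: load  L3 → I/I/O/S on L3; bus BusRd; mem=0
  op10 P2: load  L0 → I/I/E/I on L0; bus (none); mem=90
  op11 P1: load  L3 → I/S/O/S on L3; bus BusRd; mem=0
  op12 P3: load  L2 → I/I/I/E on L2; bus BusRd; mem=40
  op13 P3: load  L1 → I/I/I/E on L1; bus BusRd; mem=0
  op14 P1: load  L2 → I/S/I/S on L2; bus BusRd; mem=40
  op15 P3: store L4 := 54 → I/I/I/M on L4; bus BusRdX; mem=0
  op16 P0: load  L4 → S/I/I/O on L4; bus BusRd; mem=0
  op17 P1: store L7 := 29 → I/M/I/I on L7; bus BusRdX Flush; mem=68
  op18 P1: load  L3 → I/S/O/S on L3; bus (none); mem=0
  op19 P0: load  L4 → S/I/I/O on L4; bus (none); mem=0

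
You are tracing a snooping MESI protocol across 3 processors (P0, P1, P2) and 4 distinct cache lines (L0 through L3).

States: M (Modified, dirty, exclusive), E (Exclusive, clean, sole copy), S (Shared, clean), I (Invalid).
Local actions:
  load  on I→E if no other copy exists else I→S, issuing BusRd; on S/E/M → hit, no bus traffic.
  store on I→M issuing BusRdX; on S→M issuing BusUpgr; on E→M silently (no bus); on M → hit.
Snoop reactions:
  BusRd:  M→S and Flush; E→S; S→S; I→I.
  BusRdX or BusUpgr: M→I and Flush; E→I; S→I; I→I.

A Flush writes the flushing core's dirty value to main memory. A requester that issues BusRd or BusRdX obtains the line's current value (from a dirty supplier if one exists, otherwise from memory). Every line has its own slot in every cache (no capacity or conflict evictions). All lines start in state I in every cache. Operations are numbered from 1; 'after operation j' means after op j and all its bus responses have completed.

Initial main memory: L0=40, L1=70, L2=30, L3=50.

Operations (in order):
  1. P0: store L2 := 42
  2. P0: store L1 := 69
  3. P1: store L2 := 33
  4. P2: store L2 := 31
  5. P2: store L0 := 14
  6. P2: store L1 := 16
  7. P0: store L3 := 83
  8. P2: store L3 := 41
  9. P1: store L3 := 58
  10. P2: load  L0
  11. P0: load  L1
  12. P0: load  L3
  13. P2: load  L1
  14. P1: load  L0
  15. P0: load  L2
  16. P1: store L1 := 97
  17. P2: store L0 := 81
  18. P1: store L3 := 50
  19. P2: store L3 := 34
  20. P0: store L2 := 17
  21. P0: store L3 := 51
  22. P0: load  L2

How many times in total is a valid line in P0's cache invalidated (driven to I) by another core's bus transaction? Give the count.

  op1 P0: store L2 := 42 → M/I/I on L2; bus BusRdX; mem=30
  op2 P0: store L1 := 69 → M/I/I on L1; bus BusRdX; mem=70
  op3 P1: store L2 := 33 → I/M/I on L2; bus BusRdX Flush; mem=42
  op4 P2: store L2 := 31 → I/I/M on L2; bus BusRdX Flush; mem=33
  op5 P2: store L0 := 14 → I/I/M on L0; bus BusRdX; mem=40
  op6 P2: store L1 := 16 → I/I/M on L1; bus BusRdX Flush; mem=69
  op7 P0: store L3 := 83 → M/I/I on L3; bus BusRdX; mem=50
  op8 P2: store L3 := 41 → I/I/M on L3; bus BusRdX Flush; mem=83
  op9 P1: store L3 := 58 → I/M/I on L3; bus BusRdX Flush; mem=41
  op10 P2: load  L0 → I/I/M on L0; bus (none); mem=40
  op11 P0: load  L1 → S/I/S on L1; bus BusRd Flush; mem=16
  op12 P0: load  L3 → S/S/I on L3; bus BusRd Flush; mem=58
  op13 P2: load  L1 → S/I/S on L1; bus (none); mem=16
  op14 P1: load  L0 → I/S/S on L0; bus BusRd Flush; mem=14
  op15 P0: load  L2 → S/I/S on L2; bus BusRd Flush; mem=31
  op16 P1: store L1 := 97 → I/M/I on L1; bus BusRdX; mem=16
  op17 P2: store L0 := 81 → I/I/M on L0; bus BusUpgr; mem=14
  op18 P1: store L3 := 50 → I/M/I on L3; bus BusUpgr; mem=58
  op19 P2: store L3 := 34 → I/I/M on L3; bus BusRdX Flush; mem=50
  op20 P0: store L2 := 17 → M/I/I on L2; bus BusUpgr; mem=31
  op21 P0: store L3 := 51 → M/I/I on L3; bus BusRdX Flush; mem=34
  op22 P0: load  L2 → M/I/I on L2; bus (none); mem=31

invalidations = 5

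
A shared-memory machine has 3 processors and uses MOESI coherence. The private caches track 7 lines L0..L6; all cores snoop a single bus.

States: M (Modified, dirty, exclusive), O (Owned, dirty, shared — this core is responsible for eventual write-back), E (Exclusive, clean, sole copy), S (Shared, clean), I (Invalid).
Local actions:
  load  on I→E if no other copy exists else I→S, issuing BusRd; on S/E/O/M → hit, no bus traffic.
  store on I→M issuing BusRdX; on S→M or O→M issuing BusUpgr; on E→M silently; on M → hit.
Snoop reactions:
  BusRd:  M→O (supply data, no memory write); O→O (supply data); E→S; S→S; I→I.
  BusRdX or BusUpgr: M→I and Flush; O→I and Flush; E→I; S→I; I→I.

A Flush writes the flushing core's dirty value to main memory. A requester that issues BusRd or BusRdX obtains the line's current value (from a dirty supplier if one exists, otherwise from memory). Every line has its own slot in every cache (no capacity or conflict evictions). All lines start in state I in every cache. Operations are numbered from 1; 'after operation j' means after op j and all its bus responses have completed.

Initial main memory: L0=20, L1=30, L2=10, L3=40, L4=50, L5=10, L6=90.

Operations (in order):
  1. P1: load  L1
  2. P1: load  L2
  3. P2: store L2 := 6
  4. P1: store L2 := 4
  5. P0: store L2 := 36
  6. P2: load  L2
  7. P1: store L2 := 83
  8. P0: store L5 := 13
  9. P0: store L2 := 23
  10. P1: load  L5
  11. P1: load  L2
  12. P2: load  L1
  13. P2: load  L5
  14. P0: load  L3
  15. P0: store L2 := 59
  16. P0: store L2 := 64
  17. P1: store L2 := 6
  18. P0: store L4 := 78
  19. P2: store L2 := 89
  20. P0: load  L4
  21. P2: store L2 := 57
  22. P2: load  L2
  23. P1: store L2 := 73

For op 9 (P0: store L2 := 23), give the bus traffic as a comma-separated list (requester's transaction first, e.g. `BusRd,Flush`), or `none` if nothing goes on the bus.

bus = BusRdX,Flush

step 1: P1: load  L1  ⟶  IEI  (L1)  txn=BusRd  M[L1]=30
step 2: P1: load  L2  ⟶  IEI  (L2)  txn=BusRd  M[L2]=10
step 3: P2: store L2 := 6  ⟶  IIM  (L2)  txn=BusRdX  M[L2]=10
step 4: P1: store L2 := 4  ⟶  IMI  (L2)  txn=BusRdX+Flush  M[L2]=6
step 5: P0: store L2 := 36  ⟶  MII  (L2)  txn=BusRdX+Flush  M[L2]=4
step 6: P2: load  L2  ⟶  OIS  (L2)  txn=BusRd  M[L2]=4
step 7: P1: store L2 := 83  ⟶  IMI  (L2)  txn=BusRdX+Flush  M[L2]=36
step 8: P0: store L5 := 13  ⟶  MII  (L5)  txn=BusRdX  M[L5]=10
step 9: P0: store L2 := 23  ⟶  MII  (L2)  txn=BusRdX+Flush  M[L2]=83
step 10: P1: load  L5  ⟶  OSI  (L5)  txn=BusRd  M[L5]=10
step 11: P1: load  L2  ⟶  OSI  (L2)  txn=BusRd  M[L2]=83
step 12: P2: load  L1  ⟶  ISS  (L1)  txn=BusRd  M[L1]=30
step 13: P2: load  L5  ⟶  OSS  (L5)  txn=BusRd  M[L5]=10
step 14: P0: load  L3  ⟶  EII  (L3)  txn=BusRd  M[L3]=40
step 15: P0: store L2 := 59  ⟶  MII  (L2)  txn=BusUpgr  M[L2]=83
step 16: P0: store L2 := 64  ⟶  MII  (L2)  txn=∅  M[L2]=83
step 17: P1: store L2 := 6  ⟶  IMI  (L2)  txn=BusRdX+Flush  M[L2]=64
step 18: P0: store L4 := 78  ⟶  MII  (L4)  txn=BusRdX  M[L4]=50
step 19: P2: store L2 := 89  ⟶  IIM  (L2)  txn=BusRdX+Flush  M[L2]=6
step 20: P0: load  L4  ⟶  MII  (L4)  txn=∅  M[L4]=50
step 21: P2: store L2 := 57  ⟶  IIM  (L2)  txn=∅  M[L2]=6
step 22: P2: load  L2  ⟶  IIM  (L2)  txn=∅  M[L2]=6
step 23: P1: store L2 := 73  ⟶  IMI  (L2)  txn=BusRdX+Flush  M[L2]=57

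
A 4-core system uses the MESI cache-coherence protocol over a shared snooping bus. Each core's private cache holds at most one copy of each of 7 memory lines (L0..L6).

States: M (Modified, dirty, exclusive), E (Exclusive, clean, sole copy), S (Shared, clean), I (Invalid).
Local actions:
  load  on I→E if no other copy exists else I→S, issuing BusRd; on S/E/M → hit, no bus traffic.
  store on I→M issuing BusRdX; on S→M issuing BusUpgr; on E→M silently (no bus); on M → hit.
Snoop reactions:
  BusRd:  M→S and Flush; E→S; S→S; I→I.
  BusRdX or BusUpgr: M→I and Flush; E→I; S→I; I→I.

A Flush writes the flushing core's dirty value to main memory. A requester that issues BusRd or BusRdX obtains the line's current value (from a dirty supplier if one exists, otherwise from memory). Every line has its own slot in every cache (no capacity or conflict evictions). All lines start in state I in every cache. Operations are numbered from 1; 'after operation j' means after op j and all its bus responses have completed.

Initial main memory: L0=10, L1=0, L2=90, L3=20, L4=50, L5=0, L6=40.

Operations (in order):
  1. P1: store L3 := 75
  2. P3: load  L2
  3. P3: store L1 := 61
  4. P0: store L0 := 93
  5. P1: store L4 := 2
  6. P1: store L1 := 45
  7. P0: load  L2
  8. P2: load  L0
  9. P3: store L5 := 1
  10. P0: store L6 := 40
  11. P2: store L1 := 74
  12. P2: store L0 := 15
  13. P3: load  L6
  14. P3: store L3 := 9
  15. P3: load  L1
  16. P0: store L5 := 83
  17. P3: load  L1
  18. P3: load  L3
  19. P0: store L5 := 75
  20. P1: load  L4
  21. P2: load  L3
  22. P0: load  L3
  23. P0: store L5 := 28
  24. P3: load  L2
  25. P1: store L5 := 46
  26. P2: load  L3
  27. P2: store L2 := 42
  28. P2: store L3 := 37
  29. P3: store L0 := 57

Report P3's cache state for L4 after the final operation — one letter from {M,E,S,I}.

1. P1: store L3 := 75  bus=[BusRdX]  L3: P0=I P1=M P2=I P3=I  mem[L3]=20
2. P3: load  L2  bus=[BusRd]  L2: P0=I P1=I P2=I P3=E  mem[L2]=90
3. P3: store L1 := 61  bus=[BusRdX]  L1: P0=I P1=I P2=I P3=M  mem[L1]=0
4. P0: store L0 := 93  bus=[BusRdX]  L0: P0=M P1=I P2=I P3=I  mem[L0]=10
5. P1: store L4 := 2  bus=[BusRdX]  L4: P0=I P1=M P2=I P3=I  mem[L4]=50
6. P1: store L1 := 45  bus=[BusRdX,Flush]  L1: P0=I P1=M P2=I P3=I  mem[L1]=61
7. P0: load  L2  bus=[BusRd]  L2: P0=S P1=I P2=I P3=S  mem[L2]=90
8. P2: load  L0  bus=[BusRd,Flush]  L0: P0=S P1=I P2=S P3=I  mem[L0]=93
9. P3: store L5 := 1  bus=[BusRdX]  L5: P0=I P1=I P2=I P3=M  mem[L5]=0
10. P0: store L6 := 40  bus=[BusRdX]  L6: P0=M P1=I P2=I P3=I  mem[L6]=40
11. P2: store L1 := 74  bus=[BusRdX,Flush]  L1: P0=I P1=I P2=M P3=I  mem[L1]=45
12. P2: store L0 := 15  bus=[BusUpgr]  L0: P0=I P1=I P2=M P3=I  mem[L0]=93
13. P3: load  L6  bus=[BusRd,Flush]  L6: P0=S P1=I P2=I P3=S  mem[L6]=40
14. P3: store L3 := 9  bus=[BusRdX,Flush]  L3: P0=I P1=I P2=I P3=M  mem[L3]=75
15. P3: load  L1  bus=[BusRd,Flush]  L1: P0=I P1=I P2=S P3=S  mem[L1]=74
16. P0: store L5 := 83  bus=[BusRdX,Flush]  L5: P0=M P1=I P2=I P3=I  mem[L5]=1
17. P3: load  L1  bus=[-]  L1: P0=I P1=I P2=S P3=S  mem[L1]=74
18. P3: load  L3  bus=[-]  L3: P0=I P1=I P2=I P3=M  mem[L3]=75
19. P0: store L5 := 75  bus=[-]  L5: P0=M P1=I P2=I P3=I  mem[L5]=1
20. P1: load  L4  bus=[-]  L4: P0=I P1=M P2=I P3=I  mem[L4]=50
21. P2: load  L3  bus=[BusRd,Flush]  L3: P0=I P1=I P2=S P3=S  mem[L3]=9
22. P0: load  L3  bus=[BusRd]  L3: P0=S P1=I P2=S P3=S  mem[L3]=9
23. P0: store L5 := 28  bus=[-]  L5: P0=M P1=I P2=I P3=I  mem[L5]=1
24. P3: load  L2  bus=[-]  L2: P0=S P1=I P2=I P3=S  mem[L2]=90
25. P1: store L5 := 46  bus=[BusRdX,Flush]  L5: P0=I P1=M P2=I P3=I  mem[L5]=28
26. P2: load  L3  bus=[-]  L3: P0=S P1=I P2=S P3=S  mem[L3]=9
27. P2: store L2 := 42  bus=[BusRdX]  L2: P0=I P1=I P2=M P3=I  mem[L2]=90
28. P2: store L3 := 37  bus=[BusUpgr]  L3: P0=I P1=I P2=M P3=I  mem[L3]=9
29. P3: store L0 := 57  bus=[BusRdX,Flush]  L0: P0=I P1=I P2=I P3=M  mem[L0]=15

state = I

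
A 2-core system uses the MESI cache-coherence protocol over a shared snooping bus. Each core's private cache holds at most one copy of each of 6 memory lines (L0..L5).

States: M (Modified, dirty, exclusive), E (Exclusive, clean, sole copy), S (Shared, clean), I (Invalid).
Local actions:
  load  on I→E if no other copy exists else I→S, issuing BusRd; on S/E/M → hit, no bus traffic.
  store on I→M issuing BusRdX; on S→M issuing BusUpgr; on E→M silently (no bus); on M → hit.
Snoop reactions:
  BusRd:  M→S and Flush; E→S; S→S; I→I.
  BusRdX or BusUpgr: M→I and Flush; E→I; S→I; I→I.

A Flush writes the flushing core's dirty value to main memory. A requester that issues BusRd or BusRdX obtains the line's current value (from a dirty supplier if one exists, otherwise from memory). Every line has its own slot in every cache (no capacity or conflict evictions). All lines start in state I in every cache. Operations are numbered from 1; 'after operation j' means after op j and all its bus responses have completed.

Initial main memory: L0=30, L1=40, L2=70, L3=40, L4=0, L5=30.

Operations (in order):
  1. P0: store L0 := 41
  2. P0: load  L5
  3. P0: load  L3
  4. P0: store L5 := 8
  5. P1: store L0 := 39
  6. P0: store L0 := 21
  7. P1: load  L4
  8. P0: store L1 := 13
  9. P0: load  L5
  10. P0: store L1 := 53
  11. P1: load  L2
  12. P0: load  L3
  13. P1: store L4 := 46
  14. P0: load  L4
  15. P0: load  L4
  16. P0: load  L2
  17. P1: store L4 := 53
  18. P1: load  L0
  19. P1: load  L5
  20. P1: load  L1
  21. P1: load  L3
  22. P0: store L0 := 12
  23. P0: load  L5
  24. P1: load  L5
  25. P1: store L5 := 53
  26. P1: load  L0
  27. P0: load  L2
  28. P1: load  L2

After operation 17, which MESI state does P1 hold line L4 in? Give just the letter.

step 1: P0: store L0 := 41  ⟶  MI  (L0)  txn=BusRdX  M[L0]=30
step 2: P0: load  L5  ⟶  EI  (L5)  txn=BusRd  M[L5]=30
step 3: P0: load  L3  ⟶  EI  (L3)  txn=BusRd  M[L3]=40
step 4: P0: store L5 := 8  ⟶  MI  (L5)  txn=∅  M[L5]=30
step 5: P1: store L0 := 39  ⟶  IM  (L0)  txn=BusRdX+Flush  M[L0]=41
step 6: P0: store L0 := 21  ⟶  MI  (L0)  txn=BusRdX+Flush  M[L0]=39
step 7: P1: load  L4  ⟶  IE  (L4)  txn=BusRd  M[L4]=0
step 8: P0: store L1 := 13  ⟶  MI  (L1)  txn=BusRdX  M[L1]=40
step 9: P0: load  L5  ⟶  MI  (L5)  txn=∅  M[L5]=30
step 10: P0: store L1 := 53  ⟶  MI  (L1)  txn=∅  M[L1]=40
step 11: P1: load  L2  ⟶  IE  (L2)  txn=BusRd  M[L2]=70
step 12: P0: load  L3  ⟶  EI  (L3)  txn=∅  M[L3]=40
step 13: P1: store L4 := 46  ⟶  IM  (L4)  txn=∅  M[L4]=0
step 14: P0: load  L4  ⟶  SS  (L4)  txn=BusRd+Flush  M[L4]=46
step 15: P0: load  L4  ⟶  SS  (L4)  txn=∅  M[L4]=46
step 16: P0: load  L2  ⟶  SS  (L2)  txn=BusRd  M[L2]=70
step 17: P1: store L4 := 53  ⟶  IM  (L4)  txn=BusUpgr  M[L4]=46
step 18: P1: load  L0  ⟶  SS  (L0)  txn=BusRd+Flush  M[L0]=21
step 19: P1: load  L5  ⟶  SS  (L5)  txn=BusRd+Flush  M[L5]=8
step 20: P1: load  L1  ⟶  SS  (L1)  txn=BusRd+Flush  M[L1]=53
step 21: P1: load  L3  ⟶  SS  (L3)  txn=BusRd  M[L3]=40
step 22: P0: store L0 := 12  ⟶  MI  (L0)  txn=BusUpgr  M[L0]=21
step 23: P0: load  L5  ⟶  SS  (L5)  txn=∅  M[L5]=8
step 24: P1: load  L5  ⟶  SS  (L5)  txn=∅  M[L5]=8
step 25: P1: store L5 := 53  ⟶  IM  (L5)  txn=BusUpgr  M[L5]=8
step 26: P1: load  L0  ⟶  SS  (L0)  txn=BusRd+Flush  M[L0]=12
step 27: P0: load  L2  ⟶  SS  (L2)  txn=∅  M[L2]=70
step 28: P1: load  L2  ⟶  SS  (L2)  txn=∅  M[L2]=70

state = M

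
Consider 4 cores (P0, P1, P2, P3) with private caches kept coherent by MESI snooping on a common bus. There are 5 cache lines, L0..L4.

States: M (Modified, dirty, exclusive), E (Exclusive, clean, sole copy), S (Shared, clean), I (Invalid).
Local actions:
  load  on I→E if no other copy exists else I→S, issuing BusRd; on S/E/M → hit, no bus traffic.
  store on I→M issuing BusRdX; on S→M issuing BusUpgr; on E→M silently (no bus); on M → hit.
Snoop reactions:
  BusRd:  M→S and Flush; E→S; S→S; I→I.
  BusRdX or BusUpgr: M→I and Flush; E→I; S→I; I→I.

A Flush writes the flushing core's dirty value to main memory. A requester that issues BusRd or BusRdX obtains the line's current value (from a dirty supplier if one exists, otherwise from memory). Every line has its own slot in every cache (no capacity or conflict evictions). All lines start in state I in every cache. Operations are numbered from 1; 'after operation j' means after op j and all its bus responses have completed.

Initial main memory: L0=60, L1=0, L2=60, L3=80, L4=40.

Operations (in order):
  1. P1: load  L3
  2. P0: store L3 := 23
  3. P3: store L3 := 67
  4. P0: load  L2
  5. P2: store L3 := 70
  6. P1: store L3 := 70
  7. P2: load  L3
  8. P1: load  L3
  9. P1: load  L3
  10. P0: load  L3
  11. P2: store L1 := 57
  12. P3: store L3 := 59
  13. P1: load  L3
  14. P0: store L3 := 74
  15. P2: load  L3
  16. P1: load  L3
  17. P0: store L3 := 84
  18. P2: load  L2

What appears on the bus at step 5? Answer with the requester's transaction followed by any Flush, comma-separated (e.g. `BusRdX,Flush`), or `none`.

bus = BusRdX,Flush

step 1: P1: load  L3  ⟶  IEII  (L3)  txn=BusRd  M[L3]=80
step 2: P0: store L3 := 23  ⟶  MIII  (L3)  txn=BusRdX  M[L3]=80
step 3: P3: store L3 := 67  ⟶  IIIM  (L3)  txn=BusRdX+Flush  M[L3]=23
step 4: P0: load  L2  ⟶  EIII  (L2)  txn=BusRd  M[L2]=60
step 5: P2: store L3 := 70  ⟶  IIMI  (L3)  txn=BusRdX+Flush  M[L3]=67
step 6: P1: store L3 := 70  ⟶  IMII  (L3)  txn=BusRdX+Flush  M[L3]=70
step 7: P2: load  L3  ⟶  ISSI  (L3)  txn=BusRd+Flush  M[L3]=70
step 8: P1: load  L3  ⟶  ISSI  (L3)  txn=∅  M[L3]=70
step 9: P1: load  L3  ⟶  ISSI  (L3)  txn=∅  M[L3]=70
step 10: P0: load  L3  ⟶  SSSI  (L3)  txn=BusRd  M[L3]=70
step 11: P2: store L1 := 57  ⟶  IIMI  (L1)  txn=BusRdX  M[L1]=0
step 12: P3: store L3 := 59  ⟶  IIIM  (L3)  txn=BusRdX  M[L3]=70
step 13: P1: load  L3  ⟶  ISIS  (L3)  txn=BusRd+Flush  M[L3]=59
step 14: P0: store L3 := 74  ⟶  MIII  (L3)  txn=BusRdX  M[L3]=59
step 15: P2: load  L3  ⟶  SISI  (L3)  txn=BusRd+Flush  M[L3]=74
step 16: P1: load  L3  ⟶  SSSI  (L3)  txn=BusRd  M[L3]=74
step 17: P0: store L3 := 84  ⟶  MIII  (L3)  txn=BusUpgr  M[L3]=74
step 18: P2: load  L2  ⟶  SISI  (L2)  txn=BusRd  M[L2]=60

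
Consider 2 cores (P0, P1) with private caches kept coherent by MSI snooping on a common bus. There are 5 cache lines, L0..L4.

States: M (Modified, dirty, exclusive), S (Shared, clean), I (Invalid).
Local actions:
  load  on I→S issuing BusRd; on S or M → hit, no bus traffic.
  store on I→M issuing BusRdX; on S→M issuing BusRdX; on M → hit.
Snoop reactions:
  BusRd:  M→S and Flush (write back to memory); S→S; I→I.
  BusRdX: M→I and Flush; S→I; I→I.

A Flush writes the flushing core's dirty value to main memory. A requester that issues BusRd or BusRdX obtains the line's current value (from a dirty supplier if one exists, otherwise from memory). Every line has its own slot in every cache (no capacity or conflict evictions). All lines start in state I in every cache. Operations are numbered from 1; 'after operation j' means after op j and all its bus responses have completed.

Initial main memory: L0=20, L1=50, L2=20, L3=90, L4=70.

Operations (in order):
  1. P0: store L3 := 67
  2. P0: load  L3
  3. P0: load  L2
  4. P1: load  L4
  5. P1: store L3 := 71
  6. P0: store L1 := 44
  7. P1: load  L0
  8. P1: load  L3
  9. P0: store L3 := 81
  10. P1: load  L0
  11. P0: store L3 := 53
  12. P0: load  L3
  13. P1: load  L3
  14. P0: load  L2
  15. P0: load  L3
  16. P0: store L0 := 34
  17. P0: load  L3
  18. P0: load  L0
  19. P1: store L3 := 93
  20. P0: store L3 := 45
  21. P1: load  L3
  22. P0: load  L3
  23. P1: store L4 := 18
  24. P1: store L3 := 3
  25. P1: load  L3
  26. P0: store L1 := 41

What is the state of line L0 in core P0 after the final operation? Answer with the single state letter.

  op1 P0: store L3 := 67 → M/I on L3; bus BusRdX; mem=90
  op2 P0: load  L3 → M/I on L3; bus (none); mem=90
  op3 P0: load  L2 → S/I on L2; bus BusRd; mem=20
  op4 P1: load  L4 → I/S on L4; bus BusRd; mem=70
  op5 P1: store L3 := 71 → I/M on L3; bus BusRdX Flush; mem=67
  op6 P0: store L1 := 44 → M/I on L1; bus BusRdX; mem=50
  op7 P1: load  L0 → I/S on L0; bus BusRd; mem=20
  op8 P1: load  L3 → I/M on L3; bus (none); mem=67
  op9 P0: store L3 := 81 → M/I on L3; bus BusRdX Flush; mem=71
  op10 P1: load  L0 → I/S on L0; bus (none); mem=20
  op11 P0: store L3 := 53 → M/I on L3; bus (none); mem=71
  op12 P0: load  L3 → M/I on L3; bus (none); mem=71
  op13 P1: load  L3 → S/S on L3; bus BusRd Flush; mem=53
  op14 P0: load  L2 → S/I on L2; bus (none); mem=20
  op15 P0: load  L3 → S/S on L3; bus (none); mem=53
  op16 P0: store L0 := 34 → M/I on L0; bus BusRdX; mem=20
  op17 P0: load  L3 → S/S on L3; bus (none); mem=53
  op18 P0: load  L0 → M/I on L0; bus (none); mem=20
  op19 P1: store L3 := 93 → I/M on L3; bus BusRdX; mem=53
  op20 P0: store L3 := 45 → M/I on L3; bus BusRdX Flush; mem=93
  op21 P1: load  L3 → S/S on L3; bus BusRd Flush; mem=45
  op22 P0: load  L3 → S/S on L3; bus (none); mem=45
  op23 P1: store L4 := 18 → I/M on L4; bus BusRdX; mem=70
  op24 P1: store L3 := 3 → I/M on L3; bus BusRdX; mem=45
  op25 P1: load  L3 → I/M on L3; bus (none); mem=45
  op26 P0: store L1 := 41 → M/I on L1; bus (none); mem=50

state = M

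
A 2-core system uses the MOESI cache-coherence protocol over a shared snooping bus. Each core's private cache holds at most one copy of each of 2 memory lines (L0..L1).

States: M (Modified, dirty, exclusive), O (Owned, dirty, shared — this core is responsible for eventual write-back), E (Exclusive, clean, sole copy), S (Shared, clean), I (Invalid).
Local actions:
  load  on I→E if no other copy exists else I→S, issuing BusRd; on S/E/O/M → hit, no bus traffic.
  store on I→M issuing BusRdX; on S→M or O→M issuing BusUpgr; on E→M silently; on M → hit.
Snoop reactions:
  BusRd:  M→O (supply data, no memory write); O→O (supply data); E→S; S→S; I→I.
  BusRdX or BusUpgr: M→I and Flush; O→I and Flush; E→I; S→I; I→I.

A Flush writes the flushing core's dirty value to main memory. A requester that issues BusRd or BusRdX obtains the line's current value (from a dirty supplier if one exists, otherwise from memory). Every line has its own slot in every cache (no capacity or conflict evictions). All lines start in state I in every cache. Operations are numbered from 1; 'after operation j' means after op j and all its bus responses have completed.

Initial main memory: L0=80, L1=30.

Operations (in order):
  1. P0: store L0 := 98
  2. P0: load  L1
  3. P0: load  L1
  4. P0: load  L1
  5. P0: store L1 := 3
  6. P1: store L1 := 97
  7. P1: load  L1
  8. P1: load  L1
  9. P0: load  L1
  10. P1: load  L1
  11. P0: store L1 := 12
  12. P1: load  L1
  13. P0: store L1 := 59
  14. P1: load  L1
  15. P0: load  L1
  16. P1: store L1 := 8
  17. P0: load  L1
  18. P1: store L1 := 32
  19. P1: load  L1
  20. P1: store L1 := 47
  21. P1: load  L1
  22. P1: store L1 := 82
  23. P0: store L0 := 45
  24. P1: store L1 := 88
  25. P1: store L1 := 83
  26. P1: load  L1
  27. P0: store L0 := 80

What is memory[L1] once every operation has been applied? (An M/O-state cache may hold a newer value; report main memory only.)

[1] P0: store L0 := 98 | P0:M(98), P1:I | bus: BusRdX
[2] P0: load  L1 | P0:E(30), P1:I | bus: BusRd
[3] P0: load  L1 | P0:E(30), P1:I | bus: none
[4] P0: load  L1 | P0:E(30), P1:I | bus: none
[5] P0: store L1 := 3 | P0:M(3), P1:I | bus: none
[6] P1: store L1 := 97 | P0:I, P1:M(97) | bus: BusRdX,Flush
[7] P1: load  L1 | P0:I, P1:M(97) | bus: none
[8] P1: load  L1 | P0:I, P1:M(97) | bus: none
[9] P0: load  L1 | P0:S(97), P1:O(97) | bus: BusRd
[10] P1: load  L1 | P0:S(97), P1:O(97) | bus: none
[11] P0: store L1 := 12 | P0:M(12), P1:I | bus: BusUpgr,Flush
[12] P1: load  L1 | P0:O(12), P1:S(12) | bus: BusRd
[13] P0: store L1 := 59 | P0:M(59), P1:I | bus: BusUpgr
[14] P1: load  L1 | P0:O(59), P1:S(59) | bus: BusRd
[15] P0: load  L1 | P0:O(59), P1:S(59) | bus: none
[16] P1: store L1 := 8 | P0:I, P1:M(8) | bus: BusUpgr,Flush
[17] P0: load  L1 | P0:S(8), P1:O(8) | bus: BusRd
[18] P1: store L1 := 32 | P0:I, P1:M(32) | bus: BusUpgr
[19] P1: load  L1 | P0:I, P1:M(32) | bus: none
[20] P1: store L1 := 47 | P0:I, P1:M(47) | bus: none
[21] P1: load  L1 | P0:I, P1:M(47) | bus: none
[22] P1: store L1 := 82 | P0:I, P1:M(82) | bus: none
[23] P0: store L0 := 45 | P0:M(45), P1:I | bus: none
[24] P1: store L1 := 88 | P0:I, P1:M(88) | bus: none
[25] P1: store L1 := 83 | P0:I, P1:M(83) | bus: none
[26] P1: load  L1 | P0:I, P1:M(83) | bus: none
[27] P0: store L0 := 80 | P0:M(80), P1:I | bus: none

memory[L1] = 59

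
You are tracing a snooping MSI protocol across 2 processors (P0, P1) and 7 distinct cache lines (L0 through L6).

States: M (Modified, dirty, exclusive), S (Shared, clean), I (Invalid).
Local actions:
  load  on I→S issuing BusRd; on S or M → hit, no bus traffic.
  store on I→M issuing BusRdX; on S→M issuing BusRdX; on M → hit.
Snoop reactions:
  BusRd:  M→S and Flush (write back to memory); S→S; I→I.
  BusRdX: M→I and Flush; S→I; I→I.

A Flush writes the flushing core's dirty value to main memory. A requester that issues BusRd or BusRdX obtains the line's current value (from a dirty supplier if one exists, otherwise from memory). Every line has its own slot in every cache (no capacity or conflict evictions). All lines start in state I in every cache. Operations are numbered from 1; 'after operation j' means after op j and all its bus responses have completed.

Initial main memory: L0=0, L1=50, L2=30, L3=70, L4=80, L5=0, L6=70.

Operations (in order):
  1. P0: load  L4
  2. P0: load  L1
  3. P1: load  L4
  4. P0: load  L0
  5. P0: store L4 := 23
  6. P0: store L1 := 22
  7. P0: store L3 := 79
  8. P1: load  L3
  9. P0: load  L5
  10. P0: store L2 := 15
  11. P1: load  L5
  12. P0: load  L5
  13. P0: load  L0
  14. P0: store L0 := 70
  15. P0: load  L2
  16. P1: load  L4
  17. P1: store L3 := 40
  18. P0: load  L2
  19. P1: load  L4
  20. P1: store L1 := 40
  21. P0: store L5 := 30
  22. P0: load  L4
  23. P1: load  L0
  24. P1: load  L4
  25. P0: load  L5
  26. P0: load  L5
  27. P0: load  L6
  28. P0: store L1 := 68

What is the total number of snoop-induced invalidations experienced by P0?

  op1 P0: load  L4 → S/I on L4; bus BusRd; mem=80
  op2 P0: load  L1 → S/I on L1; bus BusRd; mem=50
  op3 P1: load  L4 → S/S on L4; bus BusRd; mem=80
  op4 P0: load  L0 → S/I on L0; bus BusRd; mem=0
  op5 P0: store L4 := 23 → M/I on L4; bus BusRdX; mem=80
  op6 P0: store L1 := 22 → M/I on L1; bus BusRdX; mem=50
  op7 P0: store L3 := 79 → M/I on L3; bus BusRdX; mem=70
  op8 P1: load  L3 → S/S on L3; bus BusRd Flush; mem=79
  op9 P0: load  L5 → S/I on L5; bus BusRd; mem=0
  op10 P0: store L2 := 15 → M/I on L2; bus BusRdX; mem=30
  op11 P1: load  L5 → S/S on L5; bus BusRd; mem=0
  op12 P0: load  L5 → S/S on L5; bus (none); mem=0
  op13 P0: load  L0 → S/I on L0; bus (none); mem=0
  op14 P0: store L0 := 70 → M/I on L0; bus BusRdX; mem=0
  op15 P0: load  L2 → M/I on L2; bus (none); mem=30
  op16 P1: load  L4 → S/S on L4; bus BusRd Flush; mem=23
  op17 P1: store L3 := 40 → I/M on L3; bus BusRdX; mem=79
  op18 P0: load  L2 → M/I on L2; bus (none); mem=30
  op19 P1: load  L4 → S/S on L4; bus (none); mem=23
  op20 P1: store L1 := 40 → I/M on L1; bus BusRdX Flush; mem=22
  op21 P0: store L5 := 30 → M/I on L5; bus BusRdX; mem=0
  op22 P0: load  L4 → S/S on L4; bus (none); mem=23
  op23 P1: load  L0 → S/S on L0; bus BusRd Flush; mem=70
  op24 P1: load  L4 → S/S on L4; bus (none); mem=23
  op25 P0: load  L5 → M/I on L5; bus (none); mem=0
  op26 P0: load  L5 → M/I on L5; bus (none); mem=0
  op27 P0: load  L6 → S/I on L6; bus BusRd; mem=70
  op28 P0: store L1 := 68 → M/I on L1; bus BusRdX Flush; mem=40

invalidations = 2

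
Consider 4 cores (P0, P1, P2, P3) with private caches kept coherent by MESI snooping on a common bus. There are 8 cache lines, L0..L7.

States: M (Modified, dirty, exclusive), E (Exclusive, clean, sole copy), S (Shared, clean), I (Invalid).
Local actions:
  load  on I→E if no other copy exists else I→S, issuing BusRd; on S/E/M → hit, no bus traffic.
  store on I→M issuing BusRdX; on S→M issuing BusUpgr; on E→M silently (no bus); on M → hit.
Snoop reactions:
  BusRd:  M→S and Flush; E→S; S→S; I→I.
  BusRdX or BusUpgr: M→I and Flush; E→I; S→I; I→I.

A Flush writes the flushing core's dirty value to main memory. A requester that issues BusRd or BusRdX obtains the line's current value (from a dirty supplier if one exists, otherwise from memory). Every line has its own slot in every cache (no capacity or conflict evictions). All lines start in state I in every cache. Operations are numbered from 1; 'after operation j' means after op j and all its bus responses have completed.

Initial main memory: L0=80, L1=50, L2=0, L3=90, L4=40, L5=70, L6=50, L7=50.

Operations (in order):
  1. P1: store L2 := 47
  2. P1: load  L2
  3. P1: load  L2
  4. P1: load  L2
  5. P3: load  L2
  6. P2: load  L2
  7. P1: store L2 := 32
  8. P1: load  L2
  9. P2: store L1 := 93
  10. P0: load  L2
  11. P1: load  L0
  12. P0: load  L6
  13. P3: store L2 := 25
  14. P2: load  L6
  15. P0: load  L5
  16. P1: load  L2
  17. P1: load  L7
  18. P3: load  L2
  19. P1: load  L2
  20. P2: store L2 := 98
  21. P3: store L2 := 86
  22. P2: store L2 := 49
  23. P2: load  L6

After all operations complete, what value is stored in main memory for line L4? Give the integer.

memory[L4] = 40

  op1 P1: store L2 := 47 → I/M/I/I on L2; bus BusRdX; mem=0
  op2 P1: load  L2 → I/M/I/I on L2; bus (none); mem=0
  op3 P1: load  L2 → I/M/I/I on L2; bus (none); mem=0
  op4 P1: load  L2 → I/M/I/I on L2; bus (none); mem=0
  op5 P3: load  L2 → I/S/I/S on L2; bus BusRd Flush; mem=47
  op6 P2: load  L2 → I/S/S/S on L2; bus BusRd; mem=47
  op7 P1: store L2 := 32 → I/M/I/I on L2; bus BusUpgr; mem=47
  op8 P1: load  L2 → I/M/I/I on L2; bus (none); mem=47
  op9 P2: store L1 := 93 → I/I/M/I on L1; bus BusRdX; mem=50
  op10 P0: load  L2 → S/S/I/I on L2; bus BusRd Flush; mem=32
  op11 P1: load  L0 → I/E/I/I on L0; bus BusRd; mem=80
  op12 P0: load  L6 → E/I/I/I on L6; bus BusRd; mem=50
  op13 P3: store L2 := 25 → I/I/I/M on L2; bus BusRdX; mem=32
  op14 P2: load  L6 → S/I/S/I on L6; bus BusRd; mem=50
  op15 P0: load  L5 → E/I/I/I on L5; bus BusRd; mem=70
  op16 P1: load  L2 → I/S/I/S on L2; bus BusRd Flush; mem=25
  op17 P1: load  L7 → I/E/I/I on L7; bus BusRd; mem=50
  op18 P3: load  L2 → I/S/I/S on L2; bus (none); mem=25
  op19 P1: load  L2 → I/S/I/S on L2; bus (none); mem=25
  op20 P2: store L2 := 98 → I/I/M/I on L2; bus BusRdX; mem=25
  op21 P3: store L2 := 86 → I/I/I/M on L2; bus BusRdX Flush; mem=98
  op22 P2: store L2 := 49 → I/I/M/I on L2; bus BusRdX Flush; mem=86
  op23 P2: load  L6 → S/I/S/I on L6; bus (none); mem=50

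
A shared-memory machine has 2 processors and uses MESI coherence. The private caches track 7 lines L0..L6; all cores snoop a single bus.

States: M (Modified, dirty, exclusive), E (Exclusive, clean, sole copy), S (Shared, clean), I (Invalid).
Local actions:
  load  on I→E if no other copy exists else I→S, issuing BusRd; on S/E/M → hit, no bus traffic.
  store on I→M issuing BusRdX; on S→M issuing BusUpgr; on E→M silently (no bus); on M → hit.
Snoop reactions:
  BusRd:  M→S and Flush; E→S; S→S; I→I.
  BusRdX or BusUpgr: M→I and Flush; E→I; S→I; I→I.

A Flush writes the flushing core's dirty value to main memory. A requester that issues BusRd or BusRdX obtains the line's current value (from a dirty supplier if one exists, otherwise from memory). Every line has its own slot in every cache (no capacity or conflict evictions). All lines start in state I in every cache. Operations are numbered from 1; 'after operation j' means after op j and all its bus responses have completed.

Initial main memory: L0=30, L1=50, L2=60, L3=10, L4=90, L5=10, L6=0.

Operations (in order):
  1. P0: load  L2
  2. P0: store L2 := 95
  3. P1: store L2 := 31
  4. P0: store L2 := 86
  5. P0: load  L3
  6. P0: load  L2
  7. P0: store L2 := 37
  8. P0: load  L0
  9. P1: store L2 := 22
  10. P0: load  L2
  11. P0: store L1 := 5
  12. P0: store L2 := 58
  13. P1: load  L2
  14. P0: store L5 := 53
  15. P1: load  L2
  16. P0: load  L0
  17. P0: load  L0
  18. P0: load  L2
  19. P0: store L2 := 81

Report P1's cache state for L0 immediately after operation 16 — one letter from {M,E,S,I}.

state = I

[1] P0: load  L2 | P0:E(60), P1:I | bus: BusRd
[2] P0: store L2 := 95 | P0:M(95), P1:I | bus: none
[3] P1: store L2 := 31 | P0:I, P1:M(31) | bus: BusRdX,Flush
[4] P0: store L2 := 86 | P0:M(86), P1:I | bus: BusRdX,Flush
[5] P0: load  L3 | P0:E(10), P1:I | bus: BusRd
[6] P0: load  L2 | P0:M(86), P1:I | bus: none
[7] P0: store L2 := 37 | P0:M(37), P1:I | bus: none
[8] P0: load  L0 | P0:E(30), P1:I | bus: BusRd
[9] P1: store L2 := 22 | P0:I, P1:M(22) | bus: BusRdX,Flush
[10] P0: load  L2 | P0:S(22), P1:S(22) | bus: BusRd,Flush
[11] P0: store L1 := 5 | P0:M(5), P1:I | bus: BusRdX
[12] P0: store L2 := 58 | P0:M(58), P1:I | bus: BusUpgr
[13] P1: load  L2 | P0:S(58), P1:S(58) | bus: BusRd,Flush
[14] P0: store L5 := 53 | P0:M(53), P1:I | bus: BusRdX
[15] P1: load  L2 | P0:S(58), P1:S(58) | bus: none
[16] P0: load  L0 | P0:E(30), P1:I | bus: none
[17] P0: load  L0 | P0:E(30), P1:I | bus: none
[18] P0: load  L2 | P0:S(58), P1:S(58) | bus: none
[19] P0: store L2 := 81 | P0:M(81), P1:I | bus: BusUpgr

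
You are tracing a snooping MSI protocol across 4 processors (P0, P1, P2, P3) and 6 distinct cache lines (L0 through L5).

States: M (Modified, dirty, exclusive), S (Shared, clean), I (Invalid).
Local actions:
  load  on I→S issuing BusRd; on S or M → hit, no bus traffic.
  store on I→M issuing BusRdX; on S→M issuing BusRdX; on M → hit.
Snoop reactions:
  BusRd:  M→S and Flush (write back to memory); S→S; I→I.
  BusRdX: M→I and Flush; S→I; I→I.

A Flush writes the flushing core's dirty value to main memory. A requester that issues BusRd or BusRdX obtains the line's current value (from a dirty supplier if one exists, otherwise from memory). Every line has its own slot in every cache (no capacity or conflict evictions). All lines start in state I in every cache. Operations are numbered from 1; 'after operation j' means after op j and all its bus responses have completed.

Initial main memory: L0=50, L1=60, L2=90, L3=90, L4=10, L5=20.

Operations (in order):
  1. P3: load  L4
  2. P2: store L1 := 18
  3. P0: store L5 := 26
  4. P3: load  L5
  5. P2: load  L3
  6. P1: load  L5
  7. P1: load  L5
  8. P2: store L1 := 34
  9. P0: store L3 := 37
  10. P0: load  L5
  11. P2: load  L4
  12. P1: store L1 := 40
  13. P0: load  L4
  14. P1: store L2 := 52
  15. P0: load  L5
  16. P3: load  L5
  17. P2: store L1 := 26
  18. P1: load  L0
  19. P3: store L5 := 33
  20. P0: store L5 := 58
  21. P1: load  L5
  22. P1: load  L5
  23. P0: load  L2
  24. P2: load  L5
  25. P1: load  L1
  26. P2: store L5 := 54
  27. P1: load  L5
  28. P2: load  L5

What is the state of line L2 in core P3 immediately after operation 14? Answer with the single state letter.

[1] P3: load  L4 | P0:I, P1:I, P2:I, P3:S(10) | bus: BusRd
[2] P2: store L1 := 18 | P0:I, P1:I, P2:M(18), P3:I | bus: BusRdX
[3] P0: store L5 := 26 | P0:M(26), P1:I, P2:I, P3:I | bus: BusRdX
[4] P3: load  L5 | P0:S(26), P1:I, P2:I, P3:S(26) | bus: BusRd,Flush
[5] P2: load  L3 | P0:I, P1:I, P2:S(90), P3:I | bus: BusRd
[6] P1: load  L5 | P0:S(26), P1:S(26), P2:I, P3:S(26) | bus: BusRd
[7] P1: load  L5 | P0:S(26), P1:S(26), P2:I, P3:S(26) | bus: none
[8] P2: store L1 := 34 | P0:I, P1:I, P2:M(34), P3:I | bus: none
[9] P0: store L3 := 37 | P0:M(37), P1:I, P2:I, P3:I | bus: BusRdX
[10] P0: load  L5 | P0:S(26), P1:S(26), P2:I, P3:S(26) | bus: none
[11] P2: load  L4 | P0:I, P1:I, P2:S(10), P3:S(10) | bus: BusRd
[12] P1: store L1 := 40 | P0:I, P1:M(40), P2:I, P3:I | bus: BusRdX,Flush
[13] P0: load  L4 | P0:S(10), P1:I, P2:S(10), P3:S(10) | bus: BusRd
[14] P1: store L2 := 52 | P0:I, P1:M(52), P2:I, P3:I | bus: BusRdX
[15] P0: load  L5 | P0:S(26), P1:S(26), P2:I, P3:S(26) | bus: none
[16] P3: load  L5 | P0:S(26), P1:S(26), P2:I, P3:S(26) | bus: none
[17] P2: store L1 := 26 | P0:I, P1:I, P2:M(26), P3:I | bus: BusRdX,Flush
[18] P1: load  L0 | P0:I, P1:S(50), P2:I, P3:I | bus: BusRd
[19] P3: store L5 := 33 | P0:I, P1:I, P2:I, P3:M(33) | bus: BusRdX
[20] P0: store L5 := 58 | P0:M(58), P1:I, P2:I, P3:I | bus: BusRdX,Flush
[21] P1: load  L5 | P0:S(58), P1:S(58), P2:I, P3:I | bus: BusRd,Flush
[22] P1: load  L5 | P0:S(58), P1:S(58), P2:I, P3:I | bus: none
[23] P0: load  L2 | P0:S(52), P1:S(52), P2:I, P3:I | bus: BusRd,Flush
[24] P2: load  L5 | P0:S(58), P1:S(58), P2:S(58), P3:I | bus: BusRd
[25] P1: load  L1 | P0:I, P1:S(26), P2:S(26), P3:I | bus: BusRd,Flush
[26] P2: store L5 := 54 | P0:I, P1:I, P2:M(54), P3:I | bus: BusRdX
[27] P1: load  L5 | P0:I, P1:S(54), P2:S(54), P3:I | bus: BusRd,Flush
[28] P2: load  L5 | P0:I, P1:S(54), P2:S(54), P3:I | bus: none

state = I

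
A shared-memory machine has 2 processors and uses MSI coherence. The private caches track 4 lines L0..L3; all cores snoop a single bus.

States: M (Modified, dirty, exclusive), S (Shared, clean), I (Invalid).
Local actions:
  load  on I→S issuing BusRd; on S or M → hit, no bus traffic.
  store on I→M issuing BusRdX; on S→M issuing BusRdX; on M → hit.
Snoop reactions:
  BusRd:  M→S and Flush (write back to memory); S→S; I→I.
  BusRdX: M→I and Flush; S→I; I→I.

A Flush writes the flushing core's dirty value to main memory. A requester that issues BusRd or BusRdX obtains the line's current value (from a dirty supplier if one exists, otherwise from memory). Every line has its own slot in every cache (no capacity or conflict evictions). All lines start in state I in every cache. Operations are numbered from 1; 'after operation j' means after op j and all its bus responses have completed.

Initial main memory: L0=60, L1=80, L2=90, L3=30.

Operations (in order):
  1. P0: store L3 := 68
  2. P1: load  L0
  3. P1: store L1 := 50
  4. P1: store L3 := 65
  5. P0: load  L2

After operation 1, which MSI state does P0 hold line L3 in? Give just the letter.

state = M

step 1: P0: store L3 := 68  ⟶  MI  (L3)  txn=BusRdX  M[L3]=30
step 2: P1: load  L0  ⟶  IS  (L0)  txn=BusRd  M[L0]=60
step 3: P1: store L1 := 50  ⟶  IM  (L1)  txn=BusRdX  M[L1]=80
step 4: P1: store L3 := 65  ⟶  IM  (L3)  txn=BusRdX+Flush  M[L3]=68
step 5: P0: load  L2  ⟶  SI  (L2)  txn=BusRd  M[L2]=90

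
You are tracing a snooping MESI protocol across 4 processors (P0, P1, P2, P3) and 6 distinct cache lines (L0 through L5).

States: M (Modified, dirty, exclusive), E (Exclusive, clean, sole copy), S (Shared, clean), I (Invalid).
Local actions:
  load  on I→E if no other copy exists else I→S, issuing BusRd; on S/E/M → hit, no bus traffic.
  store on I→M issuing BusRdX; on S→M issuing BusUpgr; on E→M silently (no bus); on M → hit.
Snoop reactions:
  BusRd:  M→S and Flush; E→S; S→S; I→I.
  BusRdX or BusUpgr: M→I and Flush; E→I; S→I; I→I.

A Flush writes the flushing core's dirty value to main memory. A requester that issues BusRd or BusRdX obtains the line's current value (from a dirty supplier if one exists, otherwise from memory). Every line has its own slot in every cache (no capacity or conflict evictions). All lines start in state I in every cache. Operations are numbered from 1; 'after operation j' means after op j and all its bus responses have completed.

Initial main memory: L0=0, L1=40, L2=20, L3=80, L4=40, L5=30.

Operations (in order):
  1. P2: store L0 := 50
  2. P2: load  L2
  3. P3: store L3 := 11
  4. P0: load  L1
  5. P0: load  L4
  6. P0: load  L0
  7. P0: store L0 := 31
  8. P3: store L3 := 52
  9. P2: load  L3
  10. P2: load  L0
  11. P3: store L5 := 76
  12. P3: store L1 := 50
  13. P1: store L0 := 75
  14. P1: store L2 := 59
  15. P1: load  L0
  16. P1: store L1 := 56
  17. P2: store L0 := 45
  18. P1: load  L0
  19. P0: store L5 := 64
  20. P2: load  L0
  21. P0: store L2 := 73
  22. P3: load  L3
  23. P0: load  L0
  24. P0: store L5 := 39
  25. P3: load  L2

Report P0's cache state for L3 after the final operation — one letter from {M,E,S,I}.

state = I

1. P2: store L0 := 50  bus=[BusRdX]  L0: P0=I P1=I P2=M P3=I  mem[L0]=0
2. P2: load  L2  bus=[BusRd]  L2: P0=I P1=I P2=E P3=I  mem[L2]=20
3. P3: store L3 := 11  bus=[BusRdX]  L3: P0=I P1=I P2=I P3=M  mem[L3]=80
4. P0: load  L1  bus=[BusRd]  L1: P0=E P1=I P2=I P3=I  mem[L1]=40
5. P0: load  L4  bus=[BusRd]  L4: P0=E P1=I P2=I P3=I  mem[L4]=40
6. P0: load  L0  bus=[BusRd,Flush]  L0: P0=S P1=I P2=S P3=I  mem[L0]=50
7. P0: store L0 := 31  bus=[BusUpgr]  L0: P0=M P1=I P2=I P3=I  mem[L0]=50
8. P3: store L3 := 52  bus=[-]  L3: P0=I P1=I P2=I P3=M  mem[L3]=80
9. P2: load  L3  bus=[BusRd,Flush]  L3: P0=I P1=I P2=S P3=S  mem[L3]=52
10. P2: load  L0  bus=[BusRd,Flush]  L0: P0=S P1=I P2=S P3=I  mem[L0]=31
11. P3: store L5 := 76  bus=[BusRdX]  L5: P0=I P1=I P2=I P3=M  mem[L5]=30
12. P3: store L1 := 50  bus=[BusRdX]  L1: P0=I P1=I P2=I P3=M  mem[L1]=40
13. P1: store L0 := 75  bus=[BusRdX]  L0: P0=I P1=M P2=I P3=I  mem[L0]=31
14. P1: store L2 := 59  bus=[BusRdX]  L2: P0=I P1=M P2=I P3=I  mem[L2]=20
15. P1: load  L0  bus=[-]  L0: P0=I P1=M P2=I P3=I  mem[L0]=31
16. P1: store L1 := 56  bus=[BusRdX,Flush]  L1: P0=I P1=M P2=I P3=I  mem[L1]=50
17. P2: store L0 := 45  bus=[BusRdX,Flush]  L0: P0=I P1=I P2=M P3=I  mem[L0]=75
18. P1: load  L0  bus=[BusRd,Flush]  L0: P0=I P1=S P2=S P3=I  mem[L0]=45
19. P0: store L5 := 64  bus=[BusRdX,Flush]  L5: P0=M P1=I P2=I P3=I  mem[L5]=76
20. P2: load  L0  bus=[-]  L0: P0=I P1=S P2=S P3=I  mem[L0]=45
21. P0: store L2 := 73  bus=[BusRdX,Flush]  L2: P0=M P1=I P2=I P3=I  mem[L2]=59
22. P3: load  L3  bus=[-]  L3: P0=I P1=I P2=S P3=S  mem[L3]=52
23. P0: load  L0  bus=[BusRd]  L0: P0=S P1=S P2=S P3=I  mem[L0]=45
24. P0: store L5 := 39  bus=[-]  L5: P0=M P1=I P2=I P3=I  mem[L5]=76
25. P3: load  L2  bus=[BusRd,Flush]  L2: P0=S P1=I P2=I P3=S  mem[L2]=73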